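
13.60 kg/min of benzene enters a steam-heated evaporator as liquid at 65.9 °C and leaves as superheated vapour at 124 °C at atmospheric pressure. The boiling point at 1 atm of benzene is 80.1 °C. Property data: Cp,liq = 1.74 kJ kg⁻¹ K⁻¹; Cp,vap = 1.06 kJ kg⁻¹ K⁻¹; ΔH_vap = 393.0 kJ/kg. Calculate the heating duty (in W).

Q = 105000 W

liquid 65.9→80.1 °C: 24.708 kJ/kg
vaporisation at 80.1 °C: 393 kJ/kg
vapour 80.1→124 °C: 46.534 kJ/kg
Δh = 24.708 + 393 + 46.534 = 464.24 kJ/kg
Q = ṁ·Δh = 13.60 kg/min × 464.24 kJ/kg = 6313.7 kJ/min
|Q| = 105.23 kW = 105230 W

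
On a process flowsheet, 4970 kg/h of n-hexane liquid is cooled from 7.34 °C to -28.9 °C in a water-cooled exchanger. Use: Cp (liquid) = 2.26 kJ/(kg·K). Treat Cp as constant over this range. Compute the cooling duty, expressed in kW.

Q = ṁ·Cp·ΔT = 4970 × 2.26 × (-28.9 − 7.34) = -407050 kJ/h
Converting: 407050 / 3600 s = 113.07 kW

Q_c = 113 kW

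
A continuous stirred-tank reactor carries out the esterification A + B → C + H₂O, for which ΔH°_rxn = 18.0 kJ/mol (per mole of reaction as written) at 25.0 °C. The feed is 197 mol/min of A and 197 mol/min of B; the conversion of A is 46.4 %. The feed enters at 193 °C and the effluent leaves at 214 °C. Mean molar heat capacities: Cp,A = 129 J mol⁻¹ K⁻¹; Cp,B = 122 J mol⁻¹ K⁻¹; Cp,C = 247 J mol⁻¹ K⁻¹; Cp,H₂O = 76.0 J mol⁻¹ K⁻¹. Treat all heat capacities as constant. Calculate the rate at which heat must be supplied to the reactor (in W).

Q_in = 65500 W

Extent of reaction ξ = 0.464 × 197 = 91.408 mol/min
Reaction term: ξ·ΔH°_rxn = 91.408 × 18.0 = 1645.3 kJ/min
Sensible, feed 193→25 °C: -8307.1 kJ/min
Outlet flows (mol/min): A 105.59, B 105.59, C 91.408, H₂O 91.408
Sensible, products 25→214 °C: 10589 kJ/min
Q = ΔH = 3927.6 kJ/min = 65.46 kW
Heat supplied = 65460 W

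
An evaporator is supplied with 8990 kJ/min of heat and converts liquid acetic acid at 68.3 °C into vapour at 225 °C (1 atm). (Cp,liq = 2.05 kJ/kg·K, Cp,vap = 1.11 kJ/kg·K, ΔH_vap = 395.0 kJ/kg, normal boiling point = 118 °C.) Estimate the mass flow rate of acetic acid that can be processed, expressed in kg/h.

ṁ = 876 kg/h

Δh = 2.05×(118−68.3) + 395.0 + 1.11×(225−118) = 615.65 kJ/kg
Q = 8990 kJ/min = 149.83 kJ/s = 539400 kJ/h
ṁ = Q/Δh = 539400 / 615.65 = 876.14 kg/h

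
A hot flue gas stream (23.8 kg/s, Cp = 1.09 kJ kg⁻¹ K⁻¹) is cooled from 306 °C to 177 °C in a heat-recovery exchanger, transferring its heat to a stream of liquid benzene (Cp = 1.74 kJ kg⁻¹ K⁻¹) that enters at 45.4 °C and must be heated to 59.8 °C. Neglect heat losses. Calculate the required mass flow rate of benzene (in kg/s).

Heat released by hot stream: Q = 23.8 × 1.09 × (306 − 177) = 3346.5 kJ/s
Energy balance on cold side (adiabatic exchanger): Q = ṁ_c·Cp_c·(T_c,out − T_c,in)
ṁ_c = 3346.5 / [1.74 × (59.8 − 45.4)] = 133.56 kg/s

ṁ_c = 134 kg/s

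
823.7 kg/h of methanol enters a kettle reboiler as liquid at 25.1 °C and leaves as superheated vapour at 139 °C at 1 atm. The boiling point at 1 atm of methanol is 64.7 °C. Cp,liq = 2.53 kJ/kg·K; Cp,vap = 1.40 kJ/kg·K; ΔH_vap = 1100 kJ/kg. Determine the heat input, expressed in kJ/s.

Q = 298 kJ/s

liquid 25.1→64.7 °C: 100.19 kJ/kg
vaporisation at 64.7 °C: 1100 kJ/kg
vapour 64.7→139 °C: 104.02 kJ/kg
Δh = 100.19 + 1100 + 104.02 = 1304.2 kJ/kg
Q = ṁ·Δh = 823.7 kg/h × 1304.2 kJ/kg = 1.0743e+06 kJ/h
|Q| = 298.41 kW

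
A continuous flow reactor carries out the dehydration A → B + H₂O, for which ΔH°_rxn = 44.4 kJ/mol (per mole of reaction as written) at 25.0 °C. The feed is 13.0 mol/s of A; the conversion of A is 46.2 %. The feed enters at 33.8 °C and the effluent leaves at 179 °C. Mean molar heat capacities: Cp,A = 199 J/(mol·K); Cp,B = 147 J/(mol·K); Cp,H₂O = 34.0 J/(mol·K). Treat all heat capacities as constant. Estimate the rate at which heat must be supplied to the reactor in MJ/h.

Q_in = 2250 MJ/h

Extent of reaction ξ = 0.462 × 13.0 = 6.006 mol/s
Reaction term: ξ·ΔH°_rxn = 6.006 × 44.4 = 266.67 kJ/s
Sensible, feed 33.8→25 °C: -22.766 kJ/s
Outlet flows (mol/s): A 6.994, B 6.006, H₂O 6.006
Sensible, products 25→179 °C: 381.75 kJ/s
Q = ΔH = 625.65 kJ/s = 625.65 kW
Heat supplied = 2252.3 MJ/h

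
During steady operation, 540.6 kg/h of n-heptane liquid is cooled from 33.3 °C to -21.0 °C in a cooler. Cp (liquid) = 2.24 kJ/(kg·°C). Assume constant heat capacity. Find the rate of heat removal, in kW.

Q_c = 18.3 kW

Q = ṁ·Cp·ΔT = 540.6 × 2.24 × (-21.0 − 33.3) = -65754 kJ/h
Converting: 65754 / 3600 s = 18.265 kW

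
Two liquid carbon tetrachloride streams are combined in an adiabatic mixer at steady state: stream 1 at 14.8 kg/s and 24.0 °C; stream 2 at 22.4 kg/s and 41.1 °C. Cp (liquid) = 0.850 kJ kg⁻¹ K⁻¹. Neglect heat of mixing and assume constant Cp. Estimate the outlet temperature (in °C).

T_out = 34.3 °C

Adiabatic, steady state ⇒ Σ ṁᵢCp,ᵢ(T_out − Tᵢ) = 0
T_out = Σ ṁᵢCp,ᵢTᵢ / Σ ṁᵢCp,ᵢ
      = 1084.5 / 31.62 = 34.297 °C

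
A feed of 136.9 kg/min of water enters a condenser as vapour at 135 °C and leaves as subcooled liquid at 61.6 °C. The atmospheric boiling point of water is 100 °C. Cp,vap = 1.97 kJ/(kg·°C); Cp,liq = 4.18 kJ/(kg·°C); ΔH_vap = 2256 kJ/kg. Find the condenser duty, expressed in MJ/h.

vapour 135→100 °C: -68.95 kJ/kg
condensation at 100 °C: -2256 kJ/kg
liquid 100→61.6 °C: -160.51 kJ/kg
Δh = -68.95 + -2256 + -160.51 = -2485.5 kJ/kg
Q = ṁ·Δh = 136.9 kg/min × -2485.5 kJ/kg = -340260 kJ/min
|Q| = 5671 kW = 20416 MJ/h

Q_c = 20400 MJ/h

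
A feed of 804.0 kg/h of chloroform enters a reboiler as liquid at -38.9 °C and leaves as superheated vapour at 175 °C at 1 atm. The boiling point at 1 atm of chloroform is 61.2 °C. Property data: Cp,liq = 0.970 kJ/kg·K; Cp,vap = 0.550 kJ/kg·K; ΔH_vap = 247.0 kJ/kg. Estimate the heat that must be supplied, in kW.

liquid -38.9→61.2 °C: 97.097 kJ/kg
vaporisation at 61.2 °C: 247 kJ/kg
vapour 61.2→175 °C: 62.59 kJ/kg
Δh = 97.097 + 247 + 62.59 = 406.69 kJ/kg
Q = ṁ·Δh = 804.0 kg/h × 406.69 kJ/kg = 326980 kJ/h
|Q| = 90.827 kW

Q = 90.8 kW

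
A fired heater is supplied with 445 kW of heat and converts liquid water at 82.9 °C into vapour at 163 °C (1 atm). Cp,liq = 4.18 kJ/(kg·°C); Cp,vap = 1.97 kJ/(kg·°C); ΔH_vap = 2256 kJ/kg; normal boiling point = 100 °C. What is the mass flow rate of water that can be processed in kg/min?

ṁ = 10.9 kg/min

Δh = 4.18×(100−82.9) + 2256 + 1.97×(163−100) = 2451.6 kJ/kg
Q = 445 kW = 445 kJ/s = 26700 kJ/min
ṁ = Q/Δh = 26700 / 2451.6 = 10.891 kg/min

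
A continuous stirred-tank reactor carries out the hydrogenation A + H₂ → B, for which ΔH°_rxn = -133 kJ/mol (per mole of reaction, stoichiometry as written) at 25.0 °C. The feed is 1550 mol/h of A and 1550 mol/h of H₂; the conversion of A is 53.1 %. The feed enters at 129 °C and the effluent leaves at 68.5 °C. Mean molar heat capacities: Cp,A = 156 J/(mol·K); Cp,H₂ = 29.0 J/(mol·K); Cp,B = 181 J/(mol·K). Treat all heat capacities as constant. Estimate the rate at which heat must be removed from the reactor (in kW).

Extent of reaction ξ = 0.531 × 1550 = 823.05 mol/h
Reaction term: ξ·ΔH°_rxn = 823.05 × -133 = -109470 kJ/h
Sensible, feed 129→25 °C: -29822 kJ/h
Outlet flows (mol/h): A 726.95, H₂ 726.95, B 823.05
Sensible, products 25→68.5 °C: 12330 kJ/h
Q = ΔH = -126960 kJ/h = -35.266 kW
Heat removed = 35.266 kW

Q_out = 35.3 kW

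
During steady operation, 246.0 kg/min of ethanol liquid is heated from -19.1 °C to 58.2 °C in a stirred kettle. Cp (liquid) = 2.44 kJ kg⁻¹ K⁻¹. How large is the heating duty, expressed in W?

Q = 773000 W

Q = ṁ·Cp·ΔT = 246.0 × 2.44 × (58.2 − -19.1) = 46399 kJ/min
Converting: 46399 / 60 s = 773.31 kW
Heating duty = 773310 W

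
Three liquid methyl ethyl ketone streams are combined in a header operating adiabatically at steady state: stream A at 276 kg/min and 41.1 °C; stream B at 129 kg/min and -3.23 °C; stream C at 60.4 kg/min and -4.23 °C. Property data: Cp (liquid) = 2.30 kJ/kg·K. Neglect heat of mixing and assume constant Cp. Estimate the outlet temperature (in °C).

Energy balance with Q = 0: Σ ṁᵢCp,ᵢ(T_out − Tᵢ) = 0
T_out = Σ ṁᵢCp,ᵢTᵢ / Σ ṁᵢCp,ᵢ
      = 24544 / 1070.4 = 22.93 °C

T_out = 22.9 °C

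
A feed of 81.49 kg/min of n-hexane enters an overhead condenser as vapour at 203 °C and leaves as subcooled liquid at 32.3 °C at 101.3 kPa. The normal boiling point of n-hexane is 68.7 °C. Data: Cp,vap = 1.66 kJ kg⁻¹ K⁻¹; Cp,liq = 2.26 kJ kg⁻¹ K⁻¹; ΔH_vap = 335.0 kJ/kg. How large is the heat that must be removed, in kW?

Q_c = 870 kW

vapour 203→68.7 °C: -222.94 kJ/kg
condensation at 68.7 °C: -335 kJ/kg
liquid 68.7→32.3 °C: -82.264 kJ/kg
Δh = -222.94 + -335 + -82.264 = -640.2 kJ/kg
Q = ṁ·Δh = 81.49 kg/min × -640.2 kJ/kg = -52170 kJ/min
|Q| = 869.5 kW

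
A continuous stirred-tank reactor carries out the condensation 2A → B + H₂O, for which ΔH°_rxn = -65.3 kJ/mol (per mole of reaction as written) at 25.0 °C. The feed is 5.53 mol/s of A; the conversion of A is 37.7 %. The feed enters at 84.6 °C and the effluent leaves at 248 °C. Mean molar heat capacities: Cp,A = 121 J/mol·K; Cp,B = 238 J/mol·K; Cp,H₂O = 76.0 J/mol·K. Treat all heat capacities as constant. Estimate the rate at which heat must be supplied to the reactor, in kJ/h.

Q_in = 209000 kJ/h

Extent of reaction ξ = 0.377 × 5.53 / 2 = 1.0424 mol/s
Reaction term: ξ·ΔH°_rxn = 1.0424 × -65.3 = -68.069 kJ/s
Sensible, feed 84.6→25 °C: -39.88 kJ/s
Outlet flows (mol/s): A 3.4452, B 1.0424, H₂O 1.0424
Sensible, products 25→248 °C: 165.95 kJ/s
Q = ΔH = 58.004 kJ/s = 58.004 kW
Heat supplied = 208810 kJ/h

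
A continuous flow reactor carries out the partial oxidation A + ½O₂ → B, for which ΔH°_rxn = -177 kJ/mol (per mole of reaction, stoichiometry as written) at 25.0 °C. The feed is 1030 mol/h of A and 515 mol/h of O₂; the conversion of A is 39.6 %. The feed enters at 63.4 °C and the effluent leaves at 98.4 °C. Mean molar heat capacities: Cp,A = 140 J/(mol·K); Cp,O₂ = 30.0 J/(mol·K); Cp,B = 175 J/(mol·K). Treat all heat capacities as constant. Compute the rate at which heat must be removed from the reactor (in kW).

Extent of reaction ξ = 0.396 × 1030 = 407.88 mol/h
Reaction term: ξ·ΔH°_rxn = 407.88 × -177 = -72195 kJ/h
Sensible, feed 63.4→25 °C: -6130.6 kJ/h
Outlet flows (mol/h): A 622.12, O₂ 311.06, B 407.88
Sensible, products 25→98.4 °C: 12317 kJ/h
Q = ΔH = -66008 kJ/h = -18.336 kW
Heat removed = 18.336 kW

Q_out = 18.3 kW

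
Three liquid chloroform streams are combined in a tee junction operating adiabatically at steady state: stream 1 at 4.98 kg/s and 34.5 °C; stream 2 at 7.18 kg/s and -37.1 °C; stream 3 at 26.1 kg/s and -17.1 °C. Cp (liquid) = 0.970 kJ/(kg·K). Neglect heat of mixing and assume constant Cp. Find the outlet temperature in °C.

T_out = -14.1 °C

No heat crosses the boundary, so H_out = H_in.
T_out = Σ ṁᵢCp,ᵢTᵢ / Σ ṁᵢCp,ᵢ
      = -524.65 / 37.112 = -14.137 °C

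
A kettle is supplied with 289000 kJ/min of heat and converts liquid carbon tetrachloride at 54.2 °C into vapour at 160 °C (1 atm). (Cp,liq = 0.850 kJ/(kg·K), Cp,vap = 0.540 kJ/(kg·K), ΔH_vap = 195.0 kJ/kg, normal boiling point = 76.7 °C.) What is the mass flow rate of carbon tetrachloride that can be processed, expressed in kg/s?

Δh = 0.850×(76.7−54.2) + 195.0 + 0.540×(160−76.7) = 259.11 kJ/kg
Q = 289000 kJ/min = 4816.7 kJ/s = 4816.7 kJ/s
ṁ = Q/Δh = 4816.7 / 259.11 = 18.589 kg/s

ṁ = 18.6 kg/s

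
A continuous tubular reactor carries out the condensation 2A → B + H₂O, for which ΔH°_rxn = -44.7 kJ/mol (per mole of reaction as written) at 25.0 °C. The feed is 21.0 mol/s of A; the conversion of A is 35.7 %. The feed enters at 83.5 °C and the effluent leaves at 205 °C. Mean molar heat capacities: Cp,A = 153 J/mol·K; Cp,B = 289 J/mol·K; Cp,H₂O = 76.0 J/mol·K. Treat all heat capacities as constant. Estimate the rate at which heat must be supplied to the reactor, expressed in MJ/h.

Extent of reaction ξ = 0.357 × 21.0 / 2 = 3.7485 mol/s
Reaction term: ξ·ΔH°_rxn = 3.7485 × -44.7 = -167.56 kJ/s
Sensible, feed 83.5→25 °C: -187.96 kJ/s
Outlet flows (mol/s): A 13.503, B 3.7485, H₂O 3.7485
Sensible, products 25→205 °C: 618.15 kJ/s
Q = ΔH = 262.63 kJ/s = 262.63 kW
Heat supplied = 945.47 MJ/h

Q_in = 945 MJ/h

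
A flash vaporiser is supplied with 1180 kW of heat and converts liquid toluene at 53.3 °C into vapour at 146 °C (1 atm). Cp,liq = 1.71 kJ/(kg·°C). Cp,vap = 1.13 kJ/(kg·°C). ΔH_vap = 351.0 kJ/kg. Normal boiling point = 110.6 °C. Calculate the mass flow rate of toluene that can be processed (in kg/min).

ṁ = 145 kg/min

Δh = 1.71×(110.6−53.3) + 351.0 + 1.13×(146−110.6) = 488.99 kJ/kg
Q = 1180 kW = 1180 kJ/s = 70800 kJ/min
ṁ = Q/Δh = 70800 / 488.99 = 144.79 kg/min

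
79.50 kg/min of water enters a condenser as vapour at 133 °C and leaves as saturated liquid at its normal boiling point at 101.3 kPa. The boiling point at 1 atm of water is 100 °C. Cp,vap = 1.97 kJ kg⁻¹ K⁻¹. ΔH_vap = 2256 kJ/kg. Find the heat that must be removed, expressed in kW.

Q_c = 3080 kW

vapour 133→100 °C: -65.01 kJ/kg
condensation at 100 °C: -2256 kJ/kg
Δh = -65.01 + -2256 = -2321 kJ/kg
Q = ṁ·Δh = 79.50 kg/min × -2321 kJ/kg = -184520 kJ/min
|Q| = 3075.3 kW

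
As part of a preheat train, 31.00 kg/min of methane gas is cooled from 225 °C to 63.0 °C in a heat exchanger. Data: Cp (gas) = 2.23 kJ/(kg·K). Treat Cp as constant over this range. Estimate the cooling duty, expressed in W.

Q_c = 187000 W

Q = ṁ·Cp·ΔT = 31.00 × 2.23 × (63.0 − 225) = -11199 kJ/min
Converting: 11199 / 60 s = 186.65 kW
Cooling duty = 186650 W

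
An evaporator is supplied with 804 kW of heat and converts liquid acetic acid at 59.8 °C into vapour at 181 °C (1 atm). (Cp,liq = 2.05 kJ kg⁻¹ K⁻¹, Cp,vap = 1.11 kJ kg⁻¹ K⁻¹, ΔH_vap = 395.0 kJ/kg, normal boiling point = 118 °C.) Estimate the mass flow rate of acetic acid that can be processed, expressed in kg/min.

ṁ = 82.6 kg/min

Δh = 2.05×(118−59.8) + 395.0 + 1.11×(181−118) = 584.24 kJ/kg
Q = 804 kW = 804 kJ/s = 48240 kJ/min
ṁ = Q/Δh = 48240 / 584.24 = 82.569 kg/min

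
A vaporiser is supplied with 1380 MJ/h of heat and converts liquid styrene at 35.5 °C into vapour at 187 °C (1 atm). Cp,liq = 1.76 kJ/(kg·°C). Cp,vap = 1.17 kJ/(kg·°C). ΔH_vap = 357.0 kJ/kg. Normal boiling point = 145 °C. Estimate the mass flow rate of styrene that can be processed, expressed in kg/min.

Δh = 1.76×(145−35.5) + 357.0 + 1.17×(187−145) = 598.86 kJ/kg
Q = 1380 MJ/h = 383.33 kJ/s = 23000 kJ/min
ṁ = Q/Δh = 23000 / 598.86 = 38.406 kg/min

ṁ = 38.4 kg/min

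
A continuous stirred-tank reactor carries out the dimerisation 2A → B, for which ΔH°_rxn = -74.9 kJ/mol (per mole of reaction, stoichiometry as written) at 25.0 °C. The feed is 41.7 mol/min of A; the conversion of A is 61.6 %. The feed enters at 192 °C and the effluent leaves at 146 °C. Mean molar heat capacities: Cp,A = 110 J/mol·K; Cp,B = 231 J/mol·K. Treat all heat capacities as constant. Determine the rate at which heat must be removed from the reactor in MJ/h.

Extent of reaction ξ = 0.616 × 41.7 / 2 = 12.844 mol/min
Reaction term: ξ·ΔH°_rxn = 12.844 × -74.9 = -961.99 kJ/min
Sensible, feed 192→25 °C: -766.03 kJ/min
Outlet flows (mol/min): A 16.013, B 12.844
Sensible, products 25→146 °C: 572.12 kJ/min
Q = ΔH = -1155.9 kJ/min = -19.265 kW
Heat removed = 69.354 MJ/h

Q_out = 69.4 MJ/h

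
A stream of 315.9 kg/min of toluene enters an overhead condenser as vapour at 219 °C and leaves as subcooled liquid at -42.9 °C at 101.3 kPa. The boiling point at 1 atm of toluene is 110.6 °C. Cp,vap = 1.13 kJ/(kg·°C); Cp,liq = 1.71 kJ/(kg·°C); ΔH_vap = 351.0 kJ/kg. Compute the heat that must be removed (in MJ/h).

vapour 219→110.6 °C: -122.49 kJ/kg
condensation at 110.6 °C: -351 kJ/kg
liquid 110.6→-42.9 °C: -262.49 kJ/kg
Δh = -122.49 + -351 + -262.49 = -735.98 kJ/kg
Q = ṁ·Δh = 315.9 kg/min × -735.98 kJ/kg = -232500 kJ/min
|Q| = 3874.9 kW = 13950 MJ/h

Q_c = 13900 MJ/h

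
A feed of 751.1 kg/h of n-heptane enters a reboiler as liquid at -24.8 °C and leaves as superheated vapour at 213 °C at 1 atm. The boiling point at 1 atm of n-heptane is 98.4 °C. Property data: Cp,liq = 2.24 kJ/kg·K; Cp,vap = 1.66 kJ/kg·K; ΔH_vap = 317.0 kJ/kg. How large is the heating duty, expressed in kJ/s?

Q = 163 kJ/s

liquid -24.8→98.4 °C: 275.97 kJ/kg
vaporisation at 98.4 °C: 317 kJ/kg
vapour 98.4→213 °C: 190.24 kJ/kg
Δh = 275.97 + 317 + 190.24 = 783.2 kJ/kg
Q = ṁ·Δh = 751.1 kg/h × 783.2 kJ/kg = 588260 kJ/h
|Q| = 163.41 kW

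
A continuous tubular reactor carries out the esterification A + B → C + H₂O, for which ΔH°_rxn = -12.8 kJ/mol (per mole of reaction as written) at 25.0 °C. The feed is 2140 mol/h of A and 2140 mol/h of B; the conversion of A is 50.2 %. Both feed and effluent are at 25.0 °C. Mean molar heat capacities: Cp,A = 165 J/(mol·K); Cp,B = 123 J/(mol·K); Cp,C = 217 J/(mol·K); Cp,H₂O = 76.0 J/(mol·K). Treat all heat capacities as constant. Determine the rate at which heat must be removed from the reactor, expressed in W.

Q_out = 3820 W

Extent of reaction ξ = 0.502 × 2140 = 1074.3 mol/h
Reaction term: ξ·ΔH°_rxn = 1074.3 × -12.8 = -13751 kJ/h
Q = ΔH = -13751 kJ/h = -3.8197 kW
Heat removed = 3819.7 W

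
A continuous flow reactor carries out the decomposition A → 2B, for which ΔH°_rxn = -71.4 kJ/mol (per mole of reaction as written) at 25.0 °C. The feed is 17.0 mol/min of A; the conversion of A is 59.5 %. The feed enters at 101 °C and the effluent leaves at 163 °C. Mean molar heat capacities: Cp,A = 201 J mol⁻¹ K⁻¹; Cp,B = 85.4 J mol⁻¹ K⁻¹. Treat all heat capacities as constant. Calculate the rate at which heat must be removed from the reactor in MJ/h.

Q_out = 33.2 MJ/h

Extent of reaction ξ = 0.595 × 17.0 = 10.115 mol/min
Reaction term: ξ·ΔH°_rxn = 10.115 × -71.4 = -722.21 kJ/min
Sensible, feed 101→25 °C: -259.69 kJ/min
Outlet flows (mol/min): A 6.885, B 20.23
Sensible, products 25→163 °C: 429.39 kJ/min
Q = ΔH = -552.51 kJ/min = -9.2085 kW
Heat removed = 33.151 MJ/h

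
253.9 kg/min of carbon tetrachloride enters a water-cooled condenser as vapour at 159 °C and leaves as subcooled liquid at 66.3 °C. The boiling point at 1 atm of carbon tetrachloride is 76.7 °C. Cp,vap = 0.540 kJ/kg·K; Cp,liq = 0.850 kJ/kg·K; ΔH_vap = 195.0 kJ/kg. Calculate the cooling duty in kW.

Q_c = 1050 kW

vapour 159→76.7 °C: -44.442 kJ/kg
condensation at 76.7 °C: -195 kJ/kg
liquid 76.7→66.3 °C: -8.84 kJ/kg
Δh = -44.442 + -195 + -8.84 = -248.28 kJ/kg
Q = ṁ·Δh = 253.9 kg/min × -248.28 kJ/kg = -63039 kJ/min
|Q| = 1050.6 kW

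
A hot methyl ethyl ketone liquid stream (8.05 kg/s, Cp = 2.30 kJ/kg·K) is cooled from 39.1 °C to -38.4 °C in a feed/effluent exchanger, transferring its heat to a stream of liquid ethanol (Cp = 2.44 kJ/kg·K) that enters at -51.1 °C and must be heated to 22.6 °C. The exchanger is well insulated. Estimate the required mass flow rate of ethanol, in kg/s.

ṁ_c = 7.98 kg/s

Heat released by hot stream: Q = 8.05 × 2.30 × (39.1 − -38.4) = 1434.9 kJ/s
Energy balance on cold side (adiabatic exchanger): Q = ṁ_c·Cp_c·(T_c,out − T_c,in)
ṁ_c = 1434.9 / [2.44 × (22.6 − -51.1)] = 7.9794 kg/s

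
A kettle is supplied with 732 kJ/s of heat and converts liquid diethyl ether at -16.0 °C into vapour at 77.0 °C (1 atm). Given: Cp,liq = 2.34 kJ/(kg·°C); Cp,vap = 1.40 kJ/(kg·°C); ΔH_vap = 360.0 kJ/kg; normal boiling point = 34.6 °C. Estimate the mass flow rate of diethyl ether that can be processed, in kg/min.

ṁ = 81.7 kg/min

Δh = 2.34×(34.6−-16.0) + 360.0 + 1.40×(77.0−34.6) = 537.76 kJ/kg
Q = 732 kJ/s = 732 kJ/s = 43920 kJ/min
ṁ = Q/Δh = 43920 / 537.76 = 81.672 kg/min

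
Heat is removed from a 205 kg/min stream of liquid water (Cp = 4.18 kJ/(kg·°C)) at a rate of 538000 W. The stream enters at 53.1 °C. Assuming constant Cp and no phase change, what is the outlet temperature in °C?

Q = 538000 W = 32280 kJ/min
ΔT = Q/(ṁ·Cp) = 32280/(205×4.18) = 37.671 K
T_out = 53.1 − 37.671 = 15.429 °C

T_out = 15.4 °C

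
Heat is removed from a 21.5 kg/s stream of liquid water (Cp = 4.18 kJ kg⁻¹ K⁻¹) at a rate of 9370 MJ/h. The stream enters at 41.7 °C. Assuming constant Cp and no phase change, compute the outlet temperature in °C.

Q = 9370 MJ/h = 2602.8 kJ/s
ΔT = Q/(ṁ·Cp) = 2602.8/(21.5×4.18) = 28.962 K
T_out = 41.7 − 28.962 = 12.738 °C

T_out = 12.7 °C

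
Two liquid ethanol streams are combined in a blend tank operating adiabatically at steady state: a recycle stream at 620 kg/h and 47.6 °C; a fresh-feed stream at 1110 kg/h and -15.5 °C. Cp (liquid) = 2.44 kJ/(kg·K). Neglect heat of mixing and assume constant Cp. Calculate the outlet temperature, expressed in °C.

T_out = 7.11 °C

No heat crosses the boundary, so H_out = H_in.
Σ ṁᵢCp,ᵢTᵢ = 620×2.44×47.6 + 1110×2.44×-15.5 = 30029
Σ ṁᵢCp,ᵢ = 620×2.44 + 1110×2.44 = 4221.2
T_out = 30029 / 4221.2 = 7.1139 °C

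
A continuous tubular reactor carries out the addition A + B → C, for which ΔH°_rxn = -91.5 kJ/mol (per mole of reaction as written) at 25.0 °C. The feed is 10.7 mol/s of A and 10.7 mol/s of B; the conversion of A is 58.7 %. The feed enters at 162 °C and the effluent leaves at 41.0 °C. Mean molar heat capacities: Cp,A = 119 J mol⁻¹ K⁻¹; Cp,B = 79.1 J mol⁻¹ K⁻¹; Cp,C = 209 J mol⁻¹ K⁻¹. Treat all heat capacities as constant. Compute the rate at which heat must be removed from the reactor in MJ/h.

Extent of reaction ξ = 0.587 × 10.7 = 6.2809 mol/s
Reaction term: ξ·ΔH°_rxn = 6.2809 × -91.5 = -574.7 kJ/s
Sensible, feed 162→25 °C: -290.39 kJ/s
Outlet flows (mol/s): A 4.4191, B 4.4191, C 6.2809
Sensible, products 25→41.0 °C: 35.01 kJ/s
Q = ΔH = -830.09 kJ/s = -830.09 kW
Heat removed = 2988.3 MJ/h

Q_out = 2990 MJ/h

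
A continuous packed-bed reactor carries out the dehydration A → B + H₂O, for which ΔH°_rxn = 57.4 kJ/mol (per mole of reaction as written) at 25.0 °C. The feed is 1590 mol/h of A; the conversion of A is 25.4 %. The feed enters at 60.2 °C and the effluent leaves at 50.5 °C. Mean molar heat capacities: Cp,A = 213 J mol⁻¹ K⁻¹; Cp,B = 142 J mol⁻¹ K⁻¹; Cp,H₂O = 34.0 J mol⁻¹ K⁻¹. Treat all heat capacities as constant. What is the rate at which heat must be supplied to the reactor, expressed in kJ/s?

Q_in = 5.42 kJ/s

Extent of reaction ξ = 0.254 × 1590 = 403.86 mol/h
Reaction term: ξ·ΔH°_rxn = 403.86 × 57.4 = 23182 kJ/h
Sensible, feed 60.2→25 °C: -11921 kJ/h
Outlet flows (mol/h): A 1186.1, B 403.86, H₂O 403.86
Sensible, products 25→50.5 °C: 8255 kJ/h
Q = ΔH = 19515 kJ/h = 5.421 kW
Heat supplied = 5.421 kJ/s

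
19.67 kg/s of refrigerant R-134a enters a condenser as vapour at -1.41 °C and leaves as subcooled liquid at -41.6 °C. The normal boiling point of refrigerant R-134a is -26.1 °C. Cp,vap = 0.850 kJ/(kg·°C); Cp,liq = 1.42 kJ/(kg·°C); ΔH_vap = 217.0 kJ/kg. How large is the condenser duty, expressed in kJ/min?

Q_c = 307000 kJ/min

vapour -1.41→-26.1 °C: -20.986 kJ/kg
condensation at -26.1 °C: -217 kJ/kg
liquid -26.1→-41.6 °C: -22.01 kJ/kg
Δh = -20.986 + -217 + -22.01 = -260 kJ/kg
Q = ṁ·Δh = 19.67 kg/s × -260 kJ/kg = -5114.1 kJ/s
|Q| = 5114.1 kW = 306850 kJ/min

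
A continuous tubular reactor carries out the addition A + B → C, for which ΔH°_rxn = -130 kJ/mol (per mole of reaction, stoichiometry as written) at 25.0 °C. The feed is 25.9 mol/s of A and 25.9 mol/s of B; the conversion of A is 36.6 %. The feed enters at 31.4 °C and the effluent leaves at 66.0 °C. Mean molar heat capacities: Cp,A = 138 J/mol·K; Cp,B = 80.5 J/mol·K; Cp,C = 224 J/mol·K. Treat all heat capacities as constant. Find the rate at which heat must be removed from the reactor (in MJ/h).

Extent of reaction ξ = 0.366 × 25.9 = 9.4794 mol/s
Reaction term: ξ·ΔH°_rxn = 9.4794 × -130 = -1232.3 kJ/s
Sensible, feed 31.4→25 °C: -36.219 kJ/s
Outlet flows (mol/s): A 16.421, B 16.421, C 9.4794
Sensible, products 25→66.0 °C: 234.16 kJ/s
Q = ΔH = -1034.4 kJ/s = -1034.4 kW
Heat removed = 3723.8 MJ/h

Q_out = 3720 MJ/h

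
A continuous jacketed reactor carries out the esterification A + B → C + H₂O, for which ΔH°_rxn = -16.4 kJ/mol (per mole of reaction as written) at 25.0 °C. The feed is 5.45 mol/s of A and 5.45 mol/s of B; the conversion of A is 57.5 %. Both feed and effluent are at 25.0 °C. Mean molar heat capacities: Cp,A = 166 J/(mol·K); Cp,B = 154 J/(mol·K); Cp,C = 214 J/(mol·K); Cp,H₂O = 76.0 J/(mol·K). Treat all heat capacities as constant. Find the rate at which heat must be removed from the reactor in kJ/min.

Extent of reaction ξ = 0.575 × 5.45 = 3.1338 mol/s
Reaction term: ξ·ΔH°_rxn = 3.1338 × -16.4 = -51.393 kJ/s
Q = ΔH = -51.393 kJ/s = -51.393 kW
Heat removed = 3083.6 kJ/min

Q_out = 3080 kJ/min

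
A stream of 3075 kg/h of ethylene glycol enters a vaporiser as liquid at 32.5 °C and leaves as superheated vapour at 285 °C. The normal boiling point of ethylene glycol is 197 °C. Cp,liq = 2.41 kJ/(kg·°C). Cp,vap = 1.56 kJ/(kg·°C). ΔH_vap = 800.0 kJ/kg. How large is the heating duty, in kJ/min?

Q = 68400 kJ/min

liquid 32.5→197 °C: 396.45 kJ/kg
vaporisation at 197 °C: 800 kJ/kg
vapour 197→285 °C: 137.28 kJ/kg
Δh = 396.45 + 800 + 137.28 = 1333.7 kJ/kg
Q = ṁ·Δh = 3075 kg/h × 1333.7 kJ/kg = 4.1012e+06 kJ/h
|Q| = 1139.2 kW = 68353 kJ/min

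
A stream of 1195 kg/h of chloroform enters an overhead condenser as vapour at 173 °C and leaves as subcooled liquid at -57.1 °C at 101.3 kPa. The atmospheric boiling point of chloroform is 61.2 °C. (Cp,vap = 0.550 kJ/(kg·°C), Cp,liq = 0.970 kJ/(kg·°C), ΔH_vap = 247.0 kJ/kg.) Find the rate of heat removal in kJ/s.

vapour 173→61.2 °C: -61.49 kJ/kg
condensation at 61.2 °C: -247 kJ/kg
liquid 61.2→-57.1 °C: -114.75 kJ/kg
Δh = -61.49 + -247 + -114.75 = -423.24 kJ/kg
Q = ṁ·Δh = 1195 kg/h × -423.24 kJ/kg = -505770 kJ/h
|Q| = 140.49 kW

Q_c = 140 kJ/s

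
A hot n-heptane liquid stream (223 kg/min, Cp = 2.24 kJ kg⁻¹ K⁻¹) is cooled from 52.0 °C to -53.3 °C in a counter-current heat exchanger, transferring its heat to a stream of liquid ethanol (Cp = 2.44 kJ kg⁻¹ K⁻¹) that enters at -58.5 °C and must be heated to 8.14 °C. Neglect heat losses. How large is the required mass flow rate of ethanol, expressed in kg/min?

Heat released by hot stream: Q = 223 × 2.24 × (52.0 − -53.3) = 52599 kJ/min
Energy balance on cold side (adiabatic exchanger): Q = ṁ_c·Cp_c·(T_c,out − T_c,in)
ṁ_c = 52599 / [2.44 × (8.14 − -58.5)] = 323.49 kg/min

ṁ_c = 323 kg/min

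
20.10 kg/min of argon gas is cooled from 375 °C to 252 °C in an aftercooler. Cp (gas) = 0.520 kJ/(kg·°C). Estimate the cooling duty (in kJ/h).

Q_c = 77100 kJ/h

Q = ṁ·Cp·ΔT = 20.10 × 0.520 × (252 − 375) = -1285.6 kJ/min
Converting: 1285.6 / 60 s = 21.427 kW
Cooling duty = 77136 kJ/h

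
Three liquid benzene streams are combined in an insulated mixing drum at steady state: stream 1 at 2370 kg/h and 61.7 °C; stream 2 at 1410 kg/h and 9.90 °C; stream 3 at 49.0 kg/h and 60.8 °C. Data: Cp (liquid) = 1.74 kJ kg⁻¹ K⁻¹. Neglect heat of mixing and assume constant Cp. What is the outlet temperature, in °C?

T_out = 42.6 °C

Adiabatic, steady state ⇒ Σ ṁᵢCp,ᵢ(T_out − Tᵢ) = 0
Σ ṁᵢCp,ᵢTᵢ = 2370×1.74×61.7 + 1410×1.74×9.90 + 49.0×1.74×60.8 = 283910
Σ ṁᵢCp,ᵢ = 2370×1.74 + 1410×1.74 + 49.0×1.74 = 6662.5
T_out = 283910 / 6662.5 = 42.614 °C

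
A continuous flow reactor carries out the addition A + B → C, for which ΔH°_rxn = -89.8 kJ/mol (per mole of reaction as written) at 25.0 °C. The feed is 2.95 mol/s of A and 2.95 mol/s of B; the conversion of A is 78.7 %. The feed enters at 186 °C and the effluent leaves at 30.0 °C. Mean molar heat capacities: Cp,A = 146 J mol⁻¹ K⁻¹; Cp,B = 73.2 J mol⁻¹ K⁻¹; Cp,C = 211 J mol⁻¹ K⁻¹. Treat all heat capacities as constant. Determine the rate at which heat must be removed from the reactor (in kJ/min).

Extent of reaction ξ = 0.787 × 2.95 = 2.3217 mol/s
Reaction term: ξ·ΔH°_rxn = 2.3217 × -89.8 = -208.48 kJ/s
Sensible, feed 186→25 °C: -104.11 kJ/s
Outlet flows (mol/s): A 0.62835, B 0.62835, C 2.3217
Sensible, products 25→30.0 °C: 3.138 kJ/s
Q = ΔH = -309.46 kJ/s = -309.46 kW
Heat removed = 18567 kJ/min

Q_out = 18600 kJ/min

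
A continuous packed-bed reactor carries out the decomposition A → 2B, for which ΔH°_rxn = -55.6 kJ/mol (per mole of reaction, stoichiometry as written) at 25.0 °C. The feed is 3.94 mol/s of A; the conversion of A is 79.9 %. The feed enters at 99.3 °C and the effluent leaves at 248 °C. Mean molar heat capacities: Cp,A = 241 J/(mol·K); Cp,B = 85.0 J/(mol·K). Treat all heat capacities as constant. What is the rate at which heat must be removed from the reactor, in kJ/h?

Q_out = 301000 kJ/h

Extent of reaction ξ = 0.799 × 3.94 = 3.1481 mol/s
Reaction term: ξ·ΔH°_rxn = 3.1481 × -55.6 = -175.03 kJ/s
Sensible, feed 99.3→25 °C: -70.551 kJ/s
Outlet flows (mol/s): A 0.79194, B 6.2961
Sensible, products 25→248 °C: 161.9 kJ/s
Q = ΔH = -83.679 kJ/s = -83.679 kW
Heat removed = 301240 kJ/h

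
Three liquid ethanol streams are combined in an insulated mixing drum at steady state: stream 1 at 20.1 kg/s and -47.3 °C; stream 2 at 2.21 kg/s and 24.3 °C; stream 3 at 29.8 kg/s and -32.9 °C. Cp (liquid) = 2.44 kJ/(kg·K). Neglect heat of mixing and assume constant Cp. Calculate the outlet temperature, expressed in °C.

T_out = -36.0 °C

Energy balance with Q = 0: Σ ṁᵢCp,ᵢ(T_out − Tᵢ) = 0
Σ ṁᵢCp,ᵢTᵢ = 20.1×2.44×-47.3 + 2.21×2.44×24.3 + 29.8×2.44×-32.9 = -4581
Σ ṁᵢCp,ᵢ = 20.1×2.44 + 2.21×2.44 + 29.8×2.44 = 127.15
T_out = -4581 / 127.15 = -36.029 °C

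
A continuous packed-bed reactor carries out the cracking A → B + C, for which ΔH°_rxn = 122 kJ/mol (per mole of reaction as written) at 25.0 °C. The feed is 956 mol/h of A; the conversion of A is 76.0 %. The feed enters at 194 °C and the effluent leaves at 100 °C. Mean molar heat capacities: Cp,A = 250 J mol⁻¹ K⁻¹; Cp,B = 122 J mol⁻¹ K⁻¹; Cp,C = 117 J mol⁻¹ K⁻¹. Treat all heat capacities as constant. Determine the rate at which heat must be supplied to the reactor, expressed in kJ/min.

Q_in = 1090 kJ/min

Extent of reaction ξ = 0.760 × 956 = 726.56 mol/h
Reaction term: ξ·ΔH°_rxn = 726.56 × 122 = 88640 kJ/h
Sensible, feed 194→25 °C: -40391 kJ/h
Outlet flows (mol/h): A 229.44, B 726.56, C 726.56
Sensible, products 25→100 °C: 17326 kJ/h
Q = ΔH = 65575 kJ/h = 18.215 kW
Heat supplied = 1092.9 kJ/min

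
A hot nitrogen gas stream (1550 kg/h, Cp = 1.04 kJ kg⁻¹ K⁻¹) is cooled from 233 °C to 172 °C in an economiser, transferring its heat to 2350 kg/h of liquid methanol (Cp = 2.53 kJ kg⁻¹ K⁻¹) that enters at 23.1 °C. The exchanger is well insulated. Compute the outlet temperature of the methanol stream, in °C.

T_c,out = 39.6 °C

Heat released by hot stream: Q = 1550 × 1.04 × (233 − 172) = 98332 kJ/h
Energy balance on cold side (adiabatic exchanger): Q = ṁ_c·Cp_c·(T_c,out − T_c,in)
T_c,out = 23.1 + 98332/(2350 × 2.53) = 39.639 °C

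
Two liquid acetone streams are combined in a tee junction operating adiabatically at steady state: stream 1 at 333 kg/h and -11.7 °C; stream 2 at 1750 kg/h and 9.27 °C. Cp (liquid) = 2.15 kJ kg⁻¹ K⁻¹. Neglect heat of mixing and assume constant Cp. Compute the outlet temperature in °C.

Adiabatic, steady state ⇒ Σ ṁᵢCp,ᵢ(T_out − Tᵢ) = 0
Σ ṁᵢCp,ᵢTᵢ = 333×2.15×-11.7 + 1750×2.15×9.27 = 26502
Σ ṁᵢCp,ᵢ = 333×2.15 + 1750×2.15 = 4478.4
T_out = 26502 / 4478.4 = 5.9176 °C

T_out = 5.92 °C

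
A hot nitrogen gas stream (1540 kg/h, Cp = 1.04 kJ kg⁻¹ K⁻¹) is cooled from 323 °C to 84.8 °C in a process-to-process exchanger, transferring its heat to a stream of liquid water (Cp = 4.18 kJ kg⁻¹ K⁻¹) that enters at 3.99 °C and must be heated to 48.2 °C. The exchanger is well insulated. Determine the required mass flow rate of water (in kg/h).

ṁ_c = 2060 kg/h

Heat released by hot stream: Q = 1540 × 1.04 × (323 − 84.8) = 381500 kJ/h
Energy balance on cold side (adiabatic exchanger): Q = ṁ_c·Cp_c·(T_c,out − T_c,in)
ṁ_c = 381500 / [4.18 × (48.2 − 3.99)] = 2064.4 kg/h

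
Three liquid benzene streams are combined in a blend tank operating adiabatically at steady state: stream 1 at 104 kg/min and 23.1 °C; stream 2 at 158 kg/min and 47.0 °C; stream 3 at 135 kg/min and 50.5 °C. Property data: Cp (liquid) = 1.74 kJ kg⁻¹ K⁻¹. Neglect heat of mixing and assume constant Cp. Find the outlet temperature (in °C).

T_out = 41.9 °C

No heat crosses the boundary, so H_out = H_in.
Σ ṁᵢCp,ᵢTᵢ = 104×1.74×23.1 + 158×1.74×47.0 + 135×1.74×50.5 = 28964
Σ ṁᵢCp,ᵢ = 104×1.74 + 158×1.74 + 135×1.74 = 690.78
T_out = 28964 / 690.78 = 41.929 °C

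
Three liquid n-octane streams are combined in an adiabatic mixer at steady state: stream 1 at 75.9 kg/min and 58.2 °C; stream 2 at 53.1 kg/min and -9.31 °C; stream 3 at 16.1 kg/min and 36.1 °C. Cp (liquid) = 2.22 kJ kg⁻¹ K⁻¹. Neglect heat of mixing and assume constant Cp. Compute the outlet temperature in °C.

T_out = 31.0 °C

No heat crosses the boundary, so H_out = H_in.
T_out = Σ ṁᵢCp,ᵢTᵢ / Σ ṁᵢCp,ᵢ
      = 9999.4 / 322.12 = 31.042 °C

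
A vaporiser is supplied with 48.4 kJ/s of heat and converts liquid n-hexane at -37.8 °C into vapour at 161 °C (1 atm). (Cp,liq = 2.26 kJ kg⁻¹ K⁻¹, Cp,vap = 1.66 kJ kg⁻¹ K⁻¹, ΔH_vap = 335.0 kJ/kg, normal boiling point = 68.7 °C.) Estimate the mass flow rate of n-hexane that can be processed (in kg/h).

Δh = 2.26×(68.7−-37.8) + 335.0 + 1.66×(161−68.7) = 728.91 kJ/kg
Q = 48.4 kJ/s = 48.4 kJ/s = 174240 kJ/h
ṁ = Q/Δh = 174240 / 728.91 = 239.04 kg/h

ṁ = 239 kg/h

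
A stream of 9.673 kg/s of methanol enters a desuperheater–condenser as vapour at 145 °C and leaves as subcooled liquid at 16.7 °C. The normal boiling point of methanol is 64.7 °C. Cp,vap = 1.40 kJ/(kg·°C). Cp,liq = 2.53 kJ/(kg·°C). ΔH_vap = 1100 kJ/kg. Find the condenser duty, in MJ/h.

vapour 145→64.7 °C: -112.42 kJ/kg
condensation at 64.7 °C: -1100 kJ/kg
liquid 64.7→16.7 °C: -121.44 kJ/kg
Δh = -112.42 + -1100 + -121.44 = -1333.9 kJ/kg
Q = ṁ·Δh = 9.673 kg/s × -1333.9 kJ/kg = -12902 kJ/s
|Q| = 12902 kW = 46449 MJ/h

Q_c = 46400 MJ/h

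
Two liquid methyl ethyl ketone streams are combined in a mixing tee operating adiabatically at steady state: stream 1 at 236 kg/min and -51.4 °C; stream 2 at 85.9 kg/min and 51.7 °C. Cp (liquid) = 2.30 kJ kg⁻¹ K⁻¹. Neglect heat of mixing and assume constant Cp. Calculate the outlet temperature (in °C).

T_out = -23.9 °C

Adiabatic, steady state ⇒ Σ ṁᵢCp,ᵢ(T_out − Tᵢ) = 0
T_out = Σ ṁᵢCp,ᵢTᵢ / Σ ṁᵢCp,ᵢ
      = -17686 / 740.37 = -23.887 °C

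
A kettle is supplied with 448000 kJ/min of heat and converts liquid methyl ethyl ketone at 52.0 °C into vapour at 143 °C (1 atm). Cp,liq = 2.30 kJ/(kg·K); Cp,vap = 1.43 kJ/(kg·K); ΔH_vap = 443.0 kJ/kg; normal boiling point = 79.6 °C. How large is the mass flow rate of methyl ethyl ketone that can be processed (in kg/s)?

Δh = 2.30×(79.6−52.0) + 443.0 + 1.43×(143−79.6) = 597.14 kJ/kg
Q = 448000 kJ/min = 7466.7 kJ/s = 7466.7 kJ/s
ṁ = Q/Δh = 7466.7 / 597.14 = 12.504 kg/s

ṁ = 12.5 kg/s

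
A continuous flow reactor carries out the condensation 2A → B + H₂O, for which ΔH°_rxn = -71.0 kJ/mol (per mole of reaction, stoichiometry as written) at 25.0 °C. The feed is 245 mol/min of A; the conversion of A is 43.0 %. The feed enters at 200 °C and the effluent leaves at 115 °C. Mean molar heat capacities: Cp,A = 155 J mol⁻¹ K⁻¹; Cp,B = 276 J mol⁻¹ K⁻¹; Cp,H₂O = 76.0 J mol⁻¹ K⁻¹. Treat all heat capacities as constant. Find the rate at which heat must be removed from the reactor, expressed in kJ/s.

Extent of reaction ξ = 0.430 × 245 / 2 = 52.675 mol/min
Reaction term: ξ·ΔH°_rxn = 52.675 × -71.0 = -3739.9 kJ/min
Sensible, feed 200→25 °C: -6645.6 kJ/min
Outlet flows (mol/min): A 139.65, B 52.675, H₂O 52.675
Sensible, products 25→115 °C: 3616.9 kJ/min
Q = ΔH = -6768.7 kJ/min = -112.81 kW
Heat removed = 112.81 kJ/s

Q_out = 113 kJ/s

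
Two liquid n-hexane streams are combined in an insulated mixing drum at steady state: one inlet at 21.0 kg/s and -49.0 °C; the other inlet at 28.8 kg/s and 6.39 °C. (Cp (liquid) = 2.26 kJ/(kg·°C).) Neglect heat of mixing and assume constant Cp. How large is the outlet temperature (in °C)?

T_out = -17.0 °C

Adiabatic, steady state ⇒ Σ ṁᵢCp,ᵢ(T_out − Tᵢ) = 0
T_out = Σ ṁᵢCp,ᵢTᵢ / Σ ṁᵢCp,ᵢ
      = -1909.6 / 112.55 = -16.967 °C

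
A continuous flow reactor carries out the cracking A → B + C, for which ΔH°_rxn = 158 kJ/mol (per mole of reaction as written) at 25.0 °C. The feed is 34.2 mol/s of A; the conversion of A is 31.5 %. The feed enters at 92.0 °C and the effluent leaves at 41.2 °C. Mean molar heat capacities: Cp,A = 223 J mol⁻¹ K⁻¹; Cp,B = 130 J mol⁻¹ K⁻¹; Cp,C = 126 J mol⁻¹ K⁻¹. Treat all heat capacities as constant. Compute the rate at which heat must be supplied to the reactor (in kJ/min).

Q_in = 79200 kJ/min

Extent of reaction ξ = 0.315 × 34.2 = 10.773 mol/s
Reaction term: ξ·ΔH°_rxn = 10.773 × 158 = 1702.1 kJ/s
Sensible, feed 92.0→25 °C: -510.98 kJ/s
Outlet flows (mol/s): A 23.427, B 10.773, C 10.773
Sensible, products 25→41.2 °C: 129.31 kJ/s
Q = ΔH = 1320.5 kJ/s = 1320.5 kW
Heat supplied = 79228 kJ/min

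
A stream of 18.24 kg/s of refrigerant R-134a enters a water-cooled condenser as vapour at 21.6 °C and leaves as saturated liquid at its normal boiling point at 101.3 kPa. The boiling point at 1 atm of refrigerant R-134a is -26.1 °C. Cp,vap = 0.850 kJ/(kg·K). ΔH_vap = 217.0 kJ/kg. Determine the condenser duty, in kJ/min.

Q_c = 282000 kJ/min

vapour 21.6→-26.1 °C: -40.545 kJ/kg
condensation at -26.1 °C: -217 kJ/kg
Δh = -40.545 + -217 = -257.55 kJ/kg
Q = ṁ·Δh = 18.24 kg/s × -257.55 kJ/kg = -4697.6 kJ/s
|Q| = 4697.6 kW = 281860 kJ/min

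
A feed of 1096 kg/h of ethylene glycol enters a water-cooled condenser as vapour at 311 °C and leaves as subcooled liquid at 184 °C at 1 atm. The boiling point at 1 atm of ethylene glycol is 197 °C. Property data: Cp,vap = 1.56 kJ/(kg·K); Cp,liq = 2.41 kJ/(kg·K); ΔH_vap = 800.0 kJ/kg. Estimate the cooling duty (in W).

Q_c = 307000 W

vapour 311→197 °C: -177.84 kJ/kg
condensation at 197 °C: -800 kJ/kg
liquid 197→184 °C: -31.33 kJ/kg
Δh = -177.84 + -800 + -31.33 = -1009.2 kJ/kg
Q = ṁ·Δh = 1096 kg/h × -1009.2 kJ/kg = -1.1061e+06 kJ/h
|Q| = 307.24 kW = 307240 W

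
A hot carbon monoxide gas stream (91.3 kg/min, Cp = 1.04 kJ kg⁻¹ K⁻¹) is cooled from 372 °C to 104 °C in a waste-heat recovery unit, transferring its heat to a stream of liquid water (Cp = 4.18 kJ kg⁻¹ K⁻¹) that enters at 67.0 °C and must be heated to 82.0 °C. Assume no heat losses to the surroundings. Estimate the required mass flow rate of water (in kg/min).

ṁ_c = 406 kg/min

Heat released by hot stream: Q = 91.3 × 1.04 × (372 − 104) = 25447 kJ/min
Energy balance on cold side (adiabatic exchanger): Q = ṁ_c·Cp_c·(T_c,out − T_c,in)
ṁ_c = 25447 / [4.18 × (82.0 − 67.0)] = 405.86 kg/min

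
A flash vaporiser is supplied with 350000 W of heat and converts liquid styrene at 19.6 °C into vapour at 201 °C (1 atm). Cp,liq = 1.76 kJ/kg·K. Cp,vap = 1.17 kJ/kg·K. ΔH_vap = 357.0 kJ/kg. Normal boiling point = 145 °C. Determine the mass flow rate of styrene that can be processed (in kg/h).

Δh = 1.76×(145−19.6) + 357.0 + 1.17×(201−145) = 643.22 kJ/kg
Q = 350000 W = 350 kJ/s = 1.26e+06 kJ/h
ṁ = Q/Δh = 1.26e+06 / 643.22 = 1958.9 kg/h

ṁ = 1960 kg/h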